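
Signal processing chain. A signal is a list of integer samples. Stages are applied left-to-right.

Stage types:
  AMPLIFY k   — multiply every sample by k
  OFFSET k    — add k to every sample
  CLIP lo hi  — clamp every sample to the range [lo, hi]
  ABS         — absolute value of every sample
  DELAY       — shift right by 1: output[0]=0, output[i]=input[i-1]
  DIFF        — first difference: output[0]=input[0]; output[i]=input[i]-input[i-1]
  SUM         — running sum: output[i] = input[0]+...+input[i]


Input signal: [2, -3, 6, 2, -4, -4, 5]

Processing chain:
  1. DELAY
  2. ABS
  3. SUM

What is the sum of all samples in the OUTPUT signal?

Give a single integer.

Input: [2, -3, 6, 2, -4, -4, 5]
Stage 1 (DELAY): [0, 2, -3, 6, 2, -4, -4] = [0, 2, -3, 6, 2, -4, -4] -> [0, 2, -3, 6, 2, -4, -4]
Stage 2 (ABS): |0|=0, |2|=2, |-3|=3, |6|=6, |2|=2, |-4|=4, |-4|=4 -> [0, 2, 3, 6, 2, 4, 4]
Stage 3 (SUM): sum[0..0]=0, sum[0..1]=2, sum[0..2]=5, sum[0..3]=11, sum[0..4]=13, sum[0..5]=17, sum[0..6]=21 -> [0, 2, 5, 11, 13, 17, 21]
Output sum: 69

Answer: 69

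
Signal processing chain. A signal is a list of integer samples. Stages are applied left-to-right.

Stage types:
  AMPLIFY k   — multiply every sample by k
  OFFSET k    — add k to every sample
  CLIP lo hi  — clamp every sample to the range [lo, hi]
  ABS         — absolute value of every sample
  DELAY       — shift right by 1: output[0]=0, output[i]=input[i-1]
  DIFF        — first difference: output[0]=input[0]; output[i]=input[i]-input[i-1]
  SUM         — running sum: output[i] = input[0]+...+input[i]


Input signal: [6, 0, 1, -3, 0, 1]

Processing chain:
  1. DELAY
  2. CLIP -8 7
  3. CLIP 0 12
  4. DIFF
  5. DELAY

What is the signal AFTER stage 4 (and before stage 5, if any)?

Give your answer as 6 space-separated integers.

Answer: 0 6 -6 1 -1 0

Derivation:
Input: [6, 0, 1, -3, 0, 1]
Stage 1 (DELAY): [0, 6, 0, 1, -3, 0] = [0, 6, 0, 1, -3, 0] -> [0, 6, 0, 1, -3, 0]
Stage 2 (CLIP -8 7): clip(0,-8,7)=0, clip(6,-8,7)=6, clip(0,-8,7)=0, clip(1,-8,7)=1, clip(-3,-8,7)=-3, clip(0,-8,7)=0 -> [0, 6, 0, 1, -3, 0]
Stage 3 (CLIP 0 12): clip(0,0,12)=0, clip(6,0,12)=6, clip(0,0,12)=0, clip(1,0,12)=1, clip(-3,0,12)=0, clip(0,0,12)=0 -> [0, 6, 0, 1, 0, 0]
Stage 4 (DIFF): s[0]=0, 6-0=6, 0-6=-6, 1-0=1, 0-1=-1, 0-0=0 -> [0, 6, -6, 1, -1, 0]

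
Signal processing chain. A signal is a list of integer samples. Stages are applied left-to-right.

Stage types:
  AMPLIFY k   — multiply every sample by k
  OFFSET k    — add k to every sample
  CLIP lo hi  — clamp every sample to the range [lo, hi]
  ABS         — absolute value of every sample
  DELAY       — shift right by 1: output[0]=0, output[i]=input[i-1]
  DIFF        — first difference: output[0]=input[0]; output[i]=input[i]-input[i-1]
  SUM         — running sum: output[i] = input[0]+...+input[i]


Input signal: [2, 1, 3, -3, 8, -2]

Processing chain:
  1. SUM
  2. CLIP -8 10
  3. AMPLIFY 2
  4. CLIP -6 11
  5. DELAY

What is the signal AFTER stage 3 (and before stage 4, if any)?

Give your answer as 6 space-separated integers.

Answer: 4 6 12 6 20 18

Derivation:
Input: [2, 1, 3, -3, 8, -2]
Stage 1 (SUM): sum[0..0]=2, sum[0..1]=3, sum[0..2]=6, sum[0..3]=3, sum[0..4]=11, sum[0..5]=9 -> [2, 3, 6, 3, 11, 9]
Stage 2 (CLIP -8 10): clip(2,-8,10)=2, clip(3,-8,10)=3, clip(6,-8,10)=6, clip(3,-8,10)=3, clip(11,-8,10)=10, clip(9,-8,10)=9 -> [2, 3, 6, 3, 10, 9]
Stage 3 (AMPLIFY 2): 2*2=4, 3*2=6, 6*2=12, 3*2=6, 10*2=20, 9*2=18 -> [4, 6, 12, 6, 20, 18]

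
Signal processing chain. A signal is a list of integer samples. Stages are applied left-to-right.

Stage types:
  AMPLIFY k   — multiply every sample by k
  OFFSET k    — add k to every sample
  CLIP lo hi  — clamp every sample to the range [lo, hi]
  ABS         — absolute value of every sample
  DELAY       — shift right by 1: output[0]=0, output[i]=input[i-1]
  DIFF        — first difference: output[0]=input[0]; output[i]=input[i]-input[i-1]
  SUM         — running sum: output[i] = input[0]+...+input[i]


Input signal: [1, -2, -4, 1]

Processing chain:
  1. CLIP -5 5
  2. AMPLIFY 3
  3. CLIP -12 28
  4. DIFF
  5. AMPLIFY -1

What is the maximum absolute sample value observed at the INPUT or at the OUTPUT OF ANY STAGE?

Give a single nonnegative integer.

Input: [1, -2, -4, 1] (max |s|=4)
Stage 1 (CLIP -5 5): clip(1,-5,5)=1, clip(-2,-5,5)=-2, clip(-4,-5,5)=-4, clip(1,-5,5)=1 -> [1, -2, -4, 1] (max |s|=4)
Stage 2 (AMPLIFY 3): 1*3=3, -2*3=-6, -4*3=-12, 1*3=3 -> [3, -6, -12, 3] (max |s|=12)
Stage 3 (CLIP -12 28): clip(3,-12,28)=3, clip(-6,-12,28)=-6, clip(-12,-12,28)=-12, clip(3,-12,28)=3 -> [3, -6, -12, 3] (max |s|=12)
Stage 4 (DIFF): s[0]=3, -6-3=-9, -12--6=-6, 3--12=15 -> [3, -9, -6, 15] (max |s|=15)
Stage 5 (AMPLIFY -1): 3*-1=-3, -9*-1=9, -6*-1=6, 15*-1=-15 -> [-3, 9, 6, -15] (max |s|=15)
Overall max amplitude: 15

Answer: 15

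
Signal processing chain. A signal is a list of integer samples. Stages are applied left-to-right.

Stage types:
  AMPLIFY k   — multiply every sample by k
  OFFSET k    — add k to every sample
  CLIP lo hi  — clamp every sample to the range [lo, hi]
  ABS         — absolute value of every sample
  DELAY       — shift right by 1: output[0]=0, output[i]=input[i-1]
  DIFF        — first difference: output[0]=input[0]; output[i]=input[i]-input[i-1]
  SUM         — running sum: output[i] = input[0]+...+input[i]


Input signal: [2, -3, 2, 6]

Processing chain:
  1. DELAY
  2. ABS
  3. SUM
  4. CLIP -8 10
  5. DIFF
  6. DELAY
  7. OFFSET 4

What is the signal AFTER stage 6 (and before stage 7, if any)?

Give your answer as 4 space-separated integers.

Answer: 0 0 2 3

Derivation:
Input: [2, -3, 2, 6]
Stage 1 (DELAY): [0, 2, -3, 2] = [0, 2, -3, 2] -> [0, 2, -3, 2]
Stage 2 (ABS): |0|=0, |2|=2, |-3|=3, |2|=2 -> [0, 2, 3, 2]
Stage 3 (SUM): sum[0..0]=0, sum[0..1]=2, sum[0..2]=5, sum[0..3]=7 -> [0, 2, 5, 7]
Stage 4 (CLIP -8 10): clip(0,-8,10)=0, clip(2,-8,10)=2, clip(5,-8,10)=5, clip(7,-8,10)=7 -> [0, 2, 5, 7]
Stage 5 (DIFF): s[0]=0, 2-0=2, 5-2=3, 7-5=2 -> [0, 2, 3, 2]
Stage 6 (DELAY): [0, 0, 2, 3] = [0, 0, 2, 3] -> [0, 0, 2, 3]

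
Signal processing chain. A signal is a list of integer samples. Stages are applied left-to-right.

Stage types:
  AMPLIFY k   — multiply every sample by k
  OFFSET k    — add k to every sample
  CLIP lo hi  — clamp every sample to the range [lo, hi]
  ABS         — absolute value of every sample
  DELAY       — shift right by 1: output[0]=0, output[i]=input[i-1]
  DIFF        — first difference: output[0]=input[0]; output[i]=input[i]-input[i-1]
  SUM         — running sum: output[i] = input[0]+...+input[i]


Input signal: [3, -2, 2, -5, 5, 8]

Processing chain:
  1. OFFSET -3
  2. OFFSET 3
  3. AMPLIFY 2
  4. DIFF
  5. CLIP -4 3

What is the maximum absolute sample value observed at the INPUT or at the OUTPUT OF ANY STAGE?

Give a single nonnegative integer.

Answer: 20

Derivation:
Input: [3, -2, 2, -5, 5, 8] (max |s|=8)
Stage 1 (OFFSET -3): 3+-3=0, -2+-3=-5, 2+-3=-1, -5+-3=-8, 5+-3=2, 8+-3=5 -> [0, -5, -1, -8, 2, 5] (max |s|=8)
Stage 2 (OFFSET 3): 0+3=3, -5+3=-2, -1+3=2, -8+3=-5, 2+3=5, 5+3=8 -> [3, -2, 2, -5, 5, 8] (max |s|=8)
Stage 3 (AMPLIFY 2): 3*2=6, -2*2=-4, 2*2=4, -5*2=-10, 5*2=10, 8*2=16 -> [6, -4, 4, -10, 10, 16] (max |s|=16)
Stage 4 (DIFF): s[0]=6, -4-6=-10, 4--4=8, -10-4=-14, 10--10=20, 16-10=6 -> [6, -10, 8, -14, 20, 6] (max |s|=20)
Stage 5 (CLIP -4 3): clip(6,-4,3)=3, clip(-10,-4,3)=-4, clip(8,-4,3)=3, clip(-14,-4,3)=-4, clip(20,-4,3)=3, clip(6,-4,3)=3 -> [3, -4, 3, -4, 3, 3] (max |s|=4)
Overall max amplitude: 20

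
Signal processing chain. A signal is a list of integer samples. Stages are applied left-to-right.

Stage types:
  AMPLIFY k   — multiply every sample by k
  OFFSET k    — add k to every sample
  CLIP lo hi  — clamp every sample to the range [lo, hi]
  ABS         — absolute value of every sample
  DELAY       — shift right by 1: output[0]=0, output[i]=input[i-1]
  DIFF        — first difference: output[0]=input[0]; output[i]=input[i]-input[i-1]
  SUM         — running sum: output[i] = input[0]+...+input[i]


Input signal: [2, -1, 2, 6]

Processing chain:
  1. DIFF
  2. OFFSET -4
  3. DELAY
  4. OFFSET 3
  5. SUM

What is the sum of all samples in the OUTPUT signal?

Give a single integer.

Input: [2, -1, 2, 6]
Stage 1 (DIFF): s[0]=2, -1-2=-3, 2--1=3, 6-2=4 -> [2, -3, 3, 4]
Stage 2 (OFFSET -4): 2+-4=-2, -3+-4=-7, 3+-4=-1, 4+-4=0 -> [-2, -7, -1, 0]
Stage 3 (DELAY): [0, -2, -7, -1] = [0, -2, -7, -1] -> [0, -2, -7, -1]
Stage 4 (OFFSET 3): 0+3=3, -2+3=1, -7+3=-4, -1+3=2 -> [3, 1, -4, 2]
Stage 5 (SUM): sum[0..0]=3, sum[0..1]=4, sum[0..2]=0, sum[0..3]=2 -> [3, 4, 0, 2]
Output sum: 9

Answer: 9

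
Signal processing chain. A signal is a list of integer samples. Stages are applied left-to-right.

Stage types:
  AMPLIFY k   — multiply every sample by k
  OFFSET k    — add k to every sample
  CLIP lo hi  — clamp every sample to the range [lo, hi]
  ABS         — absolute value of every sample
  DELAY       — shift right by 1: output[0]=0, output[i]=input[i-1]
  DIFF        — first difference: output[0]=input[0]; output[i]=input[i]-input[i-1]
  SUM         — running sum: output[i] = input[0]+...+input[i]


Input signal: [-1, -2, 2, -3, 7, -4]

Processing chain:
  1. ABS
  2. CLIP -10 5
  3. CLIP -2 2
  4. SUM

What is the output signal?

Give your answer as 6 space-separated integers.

Answer: 1 3 5 7 9 11

Derivation:
Input: [-1, -2, 2, -3, 7, -4]
Stage 1 (ABS): |-1|=1, |-2|=2, |2|=2, |-3|=3, |7|=7, |-4|=4 -> [1, 2, 2, 3, 7, 4]
Stage 2 (CLIP -10 5): clip(1,-10,5)=1, clip(2,-10,5)=2, clip(2,-10,5)=2, clip(3,-10,5)=3, clip(7,-10,5)=5, clip(4,-10,5)=4 -> [1, 2, 2, 3, 5, 4]
Stage 3 (CLIP -2 2): clip(1,-2,2)=1, clip(2,-2,2)=2, clip(2,-2,2)=2, clip(3,-2,2)=2, clip(5,-2,2)=2, clip(4,-2,2)=2 -> [1, 2, 2, 2, 2, 2]
Stage 4 (SUM): sum[0..0]=1, sum[0..1]=3, sum[0..2]=5, sum[0..3]=7, sum[0..4]=9, sum[0..5]=11 -> [1, 3, 5, 7, 9, 11]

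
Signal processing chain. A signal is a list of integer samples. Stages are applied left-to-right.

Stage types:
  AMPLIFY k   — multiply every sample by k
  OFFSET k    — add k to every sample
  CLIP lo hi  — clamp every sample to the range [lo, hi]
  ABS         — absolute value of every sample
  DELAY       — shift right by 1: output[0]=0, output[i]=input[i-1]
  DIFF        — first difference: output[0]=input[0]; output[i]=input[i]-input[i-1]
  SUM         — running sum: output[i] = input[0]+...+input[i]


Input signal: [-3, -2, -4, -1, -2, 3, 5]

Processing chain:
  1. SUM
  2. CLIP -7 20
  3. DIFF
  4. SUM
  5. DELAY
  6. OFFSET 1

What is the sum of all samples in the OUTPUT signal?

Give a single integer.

Input: [-3, -2, -4, -1, -2, 3, 5]
Stage 1 (SUM): sum[0..0]=-3, sum[0..1]=-5, sum[0..2]=-9, sum[0..3]=-10, sum[0..4]=-12, sum[0..5]=-9, sum[0..6]=-4 -> [-3, -5, -9, -10, -12, -9, -4]
Stage 2 (CLIP -7 20): clip(-3,-7,20)=-3, clip(-5,-7,20)=-5, clip(-9,-7,20)=-7, clip(-10,-7,20)=-7, clip(-12,-7,20)=-7, clip(-9,-7,20)=-7, clip(-4,-7,20)=-4 -> [-3, -5, -7, -7, -7, -7, -4]
Stage 3 (DIFF): s[0]=-3, -5--3=-2, -7--5=-2, -7--7=0, -7--7=0, -7--7=0, -4--7=3 -> [-3, -2, -2, 0, 0, 0, 3]
Stage 4 (SUM): sum[0..0]=-3, sum[0..1]=-5, sum[0..2]=-7, sum[0..3]=-7, sum[0..4]=-7, sum[0..5]=-7, sum[0..6]=-4 -> [-3, -5, -7, -7, -7, -7, -4]
Stage 5 (DELAY): [0, -3, -5, -7, -7, -7, -7] = [0, -3, -5, -7, -7, -7, -7] -> [0, -3, -5, -7, -7, -7, -7]
Stage 6 (OFFSET 1): 0+1=1, -3+1=-2, -5+1=-4, -7+1=-6, -7+1=-6, -7+1=-6, -7+1=-6 -> [1, -2, -4, -6, -6, -6, -6]
Output sum: -29

Answer: -29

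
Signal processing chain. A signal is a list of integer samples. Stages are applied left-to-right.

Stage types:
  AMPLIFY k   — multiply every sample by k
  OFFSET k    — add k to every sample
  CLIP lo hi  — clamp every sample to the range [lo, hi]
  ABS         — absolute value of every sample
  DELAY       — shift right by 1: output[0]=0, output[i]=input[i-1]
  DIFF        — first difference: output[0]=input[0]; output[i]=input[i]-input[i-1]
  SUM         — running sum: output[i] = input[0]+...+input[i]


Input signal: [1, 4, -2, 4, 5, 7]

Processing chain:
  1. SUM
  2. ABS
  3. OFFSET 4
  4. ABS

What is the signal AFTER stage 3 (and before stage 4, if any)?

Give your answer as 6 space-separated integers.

Input: [1, 4, -2, 4, 5, 7]
Stage 1 (SUM): sum[0..0]=1, sum[0..1]=5, sum[0..2]=3, sum[0..3]=7, sum[0..4]=12, sum[0..5]=19 -> [1, 5, 3, 7, 12, 19]
Stage 2 (ABS): |1|=1, |5|=5, |3|=3, |7|=7, |12|=12, |19|=19 -> [1, 5, 3, 7, 12, 19]
Stage 3 (OFFSET 4): 1+4=5, 5+4=9, 3+4=7, 7+4=11, 12+4=16, 19+4=23 -> [5, 9, 7, 11, 16, 23]

Answer: 5 9 7 11 16 23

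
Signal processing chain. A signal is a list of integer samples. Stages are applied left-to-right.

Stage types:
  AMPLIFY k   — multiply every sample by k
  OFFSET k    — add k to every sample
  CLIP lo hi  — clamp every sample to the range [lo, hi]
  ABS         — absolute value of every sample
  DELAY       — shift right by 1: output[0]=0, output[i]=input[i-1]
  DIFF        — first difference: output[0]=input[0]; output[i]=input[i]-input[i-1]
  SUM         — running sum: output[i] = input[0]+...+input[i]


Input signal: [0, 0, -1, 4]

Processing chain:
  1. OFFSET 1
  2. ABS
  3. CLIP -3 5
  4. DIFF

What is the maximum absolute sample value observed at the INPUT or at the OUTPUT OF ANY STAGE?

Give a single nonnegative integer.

Input: [0, 0, -1, 4] (max |s|=4)
Stage 1 (OFFSET 1): 0+1=1, 0+1=1, -1+1=0, 4+1=5 -> [1, 1, 0, 5] (max |s|=5)
Stage 2 (ABS): |1|=1, |1|=1, |0|=0, |5|=5 -> [1, 1, 0, 5] (max |s|=5)
Stage 3 (CLIP -3 5): clip(1,-3,5)=1, clip(1,-3,5)=1, clip(0,-3,5)=0, clip(5,-3,5)=5 -> [1, 1, 0, 5] (max |s|=5)
Stage 4 (DIFF): s[0]=1, 1-1=0, 0-1=-1, 5-0=5 -> [1, 0, -1, 5] (max |s|=5)
Overall max amplitude: 5

Answer: 5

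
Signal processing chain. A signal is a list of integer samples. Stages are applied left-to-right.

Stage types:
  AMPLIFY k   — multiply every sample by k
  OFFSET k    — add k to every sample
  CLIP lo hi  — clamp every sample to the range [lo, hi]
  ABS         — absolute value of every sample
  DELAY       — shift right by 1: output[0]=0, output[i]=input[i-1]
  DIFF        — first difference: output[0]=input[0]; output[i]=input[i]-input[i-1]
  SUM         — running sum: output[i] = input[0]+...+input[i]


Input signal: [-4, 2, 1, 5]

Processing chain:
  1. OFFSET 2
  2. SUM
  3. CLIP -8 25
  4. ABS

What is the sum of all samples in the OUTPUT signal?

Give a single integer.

Answer: 21

Derivation:
Input: [-4, 2, 1, 5]
Stage 1 (OFFSET 2): -4+2=-2, 2+2=4, 1+2=3, 5+2=7 -> [-2, 4, 3, 7]
Stage 2 (SUM): sum[0..0]=-2, sum[0..1]=2, sum[0..2]=5, sum[0..3]=12 -> [-2, 2, 5, 12]
Stage 3 (CLIP -8 25): clip(-2,-8,25)=-2, clip(2,-8,25)=2, clip(5,-8,25)=5, clip(12,-8,25)=12 -> [-2, 2, 5, 12]
Stage 4 (ABS): |-2|=2, |2|=2, |5|=5, |12|=12 -> [2, 2, 5, 12]
Output sum: 21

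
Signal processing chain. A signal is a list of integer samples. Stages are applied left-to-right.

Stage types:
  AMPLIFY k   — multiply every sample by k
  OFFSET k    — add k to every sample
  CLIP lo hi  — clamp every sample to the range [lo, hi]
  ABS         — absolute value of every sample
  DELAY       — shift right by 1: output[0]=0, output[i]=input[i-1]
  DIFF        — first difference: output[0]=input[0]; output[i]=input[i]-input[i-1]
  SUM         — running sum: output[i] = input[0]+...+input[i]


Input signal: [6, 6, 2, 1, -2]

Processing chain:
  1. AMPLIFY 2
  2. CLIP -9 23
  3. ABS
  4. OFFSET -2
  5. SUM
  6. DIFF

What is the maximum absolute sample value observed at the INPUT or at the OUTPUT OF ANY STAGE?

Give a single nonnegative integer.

Input: [6, 6, 2, 1, -2] (max |s|=6)
Stage 1 (AMPLIFY 2): 6*2=12, 6*2=12, 2*2=4, 1*2=2, -2*2=-4 -> [12, 12, 4, 2, -4] (max |s|=12)
Stage 2 (CLIP -9 23): clip(12,-9,23)=12, clip(12,-9,23)=12, clip(4,-9,23)=4, clip(2,-9,23)=2, clip(-4,-9,23)=-4 -> [12, 12, 4, 2, -4] (max |s|=12)
Stage 3 (ABS): |12|=12, |12|=12, |4|=4, |2|=2, |-4|=4 -> [12, 12, 4, 2, 4] (max |s|=12)
Stage 4 (OFFSET -2): 12+-2=10, 12+-2=10, 4+-2=2, 2+-2=0, 4+-2=2 -> [10, 10, 2, 0, 2] (max |s|=10)
Stage 5 (SUM): sum[0..0]=10, sum[0..1]=20, sum[0..2]=22, sum[0..3]=22, sum[0..4]=24 -> [10, 20, 22, 22, 24] (max |s|=24)
Stage 6 (DIFF): s[0]=10, 20-10=10, 22-20=2, 22-22=0, 24-22=2 -> [10, 10, 2, 0, 2] (max |s|=10)
Overall max amplitude: 24

Answer: 24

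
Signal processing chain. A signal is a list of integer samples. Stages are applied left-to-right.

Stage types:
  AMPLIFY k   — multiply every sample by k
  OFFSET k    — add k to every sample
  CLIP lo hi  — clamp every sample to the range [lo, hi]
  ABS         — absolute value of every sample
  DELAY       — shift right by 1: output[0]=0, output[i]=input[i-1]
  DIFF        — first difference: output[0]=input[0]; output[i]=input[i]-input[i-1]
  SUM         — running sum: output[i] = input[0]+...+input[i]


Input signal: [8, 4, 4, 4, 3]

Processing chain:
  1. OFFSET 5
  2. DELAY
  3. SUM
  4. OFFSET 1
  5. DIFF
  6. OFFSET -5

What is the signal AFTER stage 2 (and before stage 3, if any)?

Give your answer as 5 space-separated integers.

Input: [8, 4, 4, 4, 3]
Stage 1 (OFFSET 5): 8+5=13, 4+5=9, 4+5=9, 4+5=9, 3+5=8 -> [13, 9, 9, 9, 8]
Stage 2 (DELAY): [0, 13, 9, 9, 9] = [0, 13, 9, 9, 9] -> [0, 13, 9, 9, 9]

Answer: 0 13 9 9 9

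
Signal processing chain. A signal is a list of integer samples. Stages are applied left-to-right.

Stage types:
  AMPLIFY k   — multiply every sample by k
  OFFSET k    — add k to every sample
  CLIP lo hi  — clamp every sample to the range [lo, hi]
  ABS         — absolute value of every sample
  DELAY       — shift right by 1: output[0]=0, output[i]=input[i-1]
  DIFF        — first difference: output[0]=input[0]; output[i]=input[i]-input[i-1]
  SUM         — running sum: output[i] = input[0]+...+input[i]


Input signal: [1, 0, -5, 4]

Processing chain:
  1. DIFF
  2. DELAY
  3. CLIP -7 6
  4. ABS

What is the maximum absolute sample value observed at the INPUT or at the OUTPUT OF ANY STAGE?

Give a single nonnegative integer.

Input: [1, 0, -5, 4] (max |s|=5)
Stage 1 (DIFF): s[0]=1, 0-1=-1, -5-0=-5, 4--5=9 -> [1, -1, -5, 9] (max |s|=9)
Stage 2 (DELAY): [0, 1, -1, -5] = [0, 1, -1, -5] -> [0, 1, -1, -5] (max |s|=5)
Stage 3 (CLIP -7 6): clip(0,-7,6)=0, clip(1,-7,6)=1, clip(-1,-7,6)=-1, clip(-5,-7,6)=-5 -> [0, 1, -1, -5] (max |s|=5)
Stage 4 (ABS): |0|=0, |1|=1, |-1|=1, |-5|=5 -> [0, 1, 1, 5] (max |s|=5)
Overall max amplitude: 9

Answer: 9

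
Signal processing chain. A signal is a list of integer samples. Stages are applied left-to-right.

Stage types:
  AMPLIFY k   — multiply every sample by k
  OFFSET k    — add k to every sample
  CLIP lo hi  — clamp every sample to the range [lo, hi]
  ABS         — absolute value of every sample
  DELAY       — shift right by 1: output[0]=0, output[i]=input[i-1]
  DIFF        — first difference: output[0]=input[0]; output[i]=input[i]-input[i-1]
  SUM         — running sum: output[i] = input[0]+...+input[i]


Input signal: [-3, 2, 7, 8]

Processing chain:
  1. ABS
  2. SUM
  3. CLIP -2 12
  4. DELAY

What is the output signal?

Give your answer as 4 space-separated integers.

Answer: 0 3 5 12

Derivation:
Input: [-3, 2, 7, 8]
Stage 1 (ABS): |-3|=3, |2|=2, |7|=7, |8|=8 -> [3, 2, 7, 8]
Stage 2 (SUM): sum[0..0]=3, sum[0..1]=5, sum[0..2]=12, sum[0..3]=20 -> [3, 5, 12, 20]
Stage 3 (CLIP -2 12): clip(3,-2,12)=3, clip(5,-2,12)=5, clip(12,-2,12)=12, clip(20,-2,12)=12 -> [3, 5, 12, 12]
Stage 4 (DELAY): [0, 3, 5, 12] = [0, 3, 5, 12] -> [0, 3, 5, 12]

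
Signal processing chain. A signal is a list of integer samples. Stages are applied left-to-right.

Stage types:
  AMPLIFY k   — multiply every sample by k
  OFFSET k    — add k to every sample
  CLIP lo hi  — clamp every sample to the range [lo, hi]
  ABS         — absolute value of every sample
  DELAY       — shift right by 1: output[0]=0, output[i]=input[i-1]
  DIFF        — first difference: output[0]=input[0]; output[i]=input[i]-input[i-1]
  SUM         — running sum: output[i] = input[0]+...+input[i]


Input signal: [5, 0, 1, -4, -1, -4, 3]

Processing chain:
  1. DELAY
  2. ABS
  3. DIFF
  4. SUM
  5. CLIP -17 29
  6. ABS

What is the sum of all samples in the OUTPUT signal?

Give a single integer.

Answer: 15

Derivation:
Input: [5, 0, 1, -4, -1, -4, 3]
Stage 1 (DELAY): [0, 5, 0, 1, -4, -1, -4] = [0, 5, 0, 1, -4, -1, -4] -> [0, 5, 0, 1, -4, -1, -4]
Stage 2 (ABS): |0|=0, |5|=5, |0|=0, |1|=1, |-4|=4, |-1|=1, |-4|=4 -> [0, 5, 0, 1, 4, 1, 4]
Stage 3 (DIFF): s[0]=0, 5-0=5, 0-5=-5, 1-0=1, 4-1=3, 1-4=-3, 4-1=3 -> [0, 5, -5, 1, 3, -3, 3]
Stage 4 (SUM): sum[0..0]=0, sum[0..1]=5, sum[0..2]=0, sum[0..3]=1, sum[0..4]=4, sum[0..5]=1, sum[0..6]=4 -> [0, 5, 0, 1, 4, 1, 4]
Stage 5 (CLIP -17 29): clip(0,-17,29)=0, clip(5,-17,29)=5, clip(0,-17,29)=0, clip(1,-17,29)=1, clip(4,-17,29)=4, clip(1,-17,29)=1, clip(4,-17,29)=4 -> [0, 5, 0, 1, 4, 1, 4]
Stage 6 (ABS): |0|=0, |5|=5, |0|=0, |1|=1, |4|=4, |1|=1, |4|=4 -> [0, 5, 0, 1, 4, 1, 4]
Output sum: 15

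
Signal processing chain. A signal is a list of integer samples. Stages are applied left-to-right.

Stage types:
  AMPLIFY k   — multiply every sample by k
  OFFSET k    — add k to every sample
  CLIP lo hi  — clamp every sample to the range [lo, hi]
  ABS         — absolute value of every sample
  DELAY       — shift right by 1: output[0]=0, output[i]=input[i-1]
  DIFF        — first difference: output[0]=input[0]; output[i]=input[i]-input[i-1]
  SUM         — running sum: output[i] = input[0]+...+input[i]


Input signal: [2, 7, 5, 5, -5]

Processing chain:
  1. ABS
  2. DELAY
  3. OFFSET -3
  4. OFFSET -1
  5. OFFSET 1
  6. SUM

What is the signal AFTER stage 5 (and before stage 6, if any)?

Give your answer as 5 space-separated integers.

Input: [2, 7, 5, 5, -5]
Stage 1 (ABS): |2|=2, |7|=7, |5|=5, |5|=5, |-5|=5 -> [2, 7, 5, 5, 5]
Stage 2 (DELAY): [0, 2, 7, 5, 5] = [0, 2, 7, 5, 5] -> [0, 2, 7, 5, 5]
Stage 3 (OFFSET -3): 0+-3=-3, 2+-3=-1, 7+-3=4, 5+-3=2, 5+-3=2 -> [-3, -1, 4, 2, 2]
Stage 4 (OFFSET -1): -3+-1=-4, -1+-1=-2, 4+-1=3, 2+-1=1, 2+-1=1 -> [-4, -2, 3, 1, 1]
Stage 5 (OFFSET 1): -4+1=-3, -2+1=-1, 3+1=4, 1+1=2, 1+1=2 -> [-3, -1, 4, 2, 2]

Answer: -3 -1 4 2 2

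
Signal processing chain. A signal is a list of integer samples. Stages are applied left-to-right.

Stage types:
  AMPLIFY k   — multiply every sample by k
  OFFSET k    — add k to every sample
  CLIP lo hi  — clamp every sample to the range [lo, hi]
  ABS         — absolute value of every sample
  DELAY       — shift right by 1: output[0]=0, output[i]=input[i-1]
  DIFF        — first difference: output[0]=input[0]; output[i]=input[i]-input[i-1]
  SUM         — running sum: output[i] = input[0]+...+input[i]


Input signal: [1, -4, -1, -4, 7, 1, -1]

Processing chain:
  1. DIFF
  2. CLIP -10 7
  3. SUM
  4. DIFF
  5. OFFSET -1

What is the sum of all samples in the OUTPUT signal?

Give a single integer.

Input: [1, -4, -1, -4, 7, 1, -1]
Stage 1 (DIFF): s[0]=1, -4-1=-5, -1--4=3, -4--1=-3, 7--4=11, 1-7=-6, -1-1=-2 -> [1, -5, 3, -3, 11, -6, -2]
Stage 2 (CLIP -10 7): clip(1,-10,7)=1, clip(-5,-10,7)=-5, clip(3,-10,7)=3, clip(-3,-10,7)=-3, clip(11,-10,7)=7, clip(-6,-10,7)=-6, clip(-2,-10,7)=-2 -> [1, -5, 3, -3, 7, -6, -2]
Stage 3 (SUM): sum[0..0]=1, sum[0..1]=-4, sum[0..2]=-1, sum[0..3]=-4, sum[0..4]=3, sum[0..5]=-3, sum[0..6]=-5 -> [1, -4, -1, -4, 3, -3, -5]
Stage 4 (DIFF): s[0]=1, -4-1=-5, -1--4=3, -4--1=-3, 3--4=7, -3-3=-6, -5--3=-2 -> [1, -5, 3, -3, 7, -6, -2]
Stage 5 (OFFSET -1): 1+-1=0, -5+-1=-6, 3+-1=2, -3+-1=-4, 7+-1=6, -6+-1=-7, -2+-1=-3 -> [0, -6, 2, -4, 6, -7, -3]
Output sum: -12

Answer: -12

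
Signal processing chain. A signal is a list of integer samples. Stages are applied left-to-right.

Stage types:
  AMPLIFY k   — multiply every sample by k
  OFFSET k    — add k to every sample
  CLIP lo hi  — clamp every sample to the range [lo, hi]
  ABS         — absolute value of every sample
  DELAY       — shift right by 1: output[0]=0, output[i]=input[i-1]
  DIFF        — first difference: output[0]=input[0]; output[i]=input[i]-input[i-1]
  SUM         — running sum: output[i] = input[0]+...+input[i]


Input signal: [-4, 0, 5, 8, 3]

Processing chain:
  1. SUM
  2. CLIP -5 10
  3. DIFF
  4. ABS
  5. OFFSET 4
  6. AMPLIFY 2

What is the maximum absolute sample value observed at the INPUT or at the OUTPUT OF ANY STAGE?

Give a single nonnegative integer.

Answer: 24

Derivation:
Input: [-4, 0, 5, 8, 3] (max |s|=8)
Stage 1 (SUM): sum[0..0]=-4, sum[0..1]=-4, sum[0..2]=1, sum[0..3]=9, sum[0..4]=12 -> [-4, -4, 1, 9, 12] (max |s|=12)
Stage 2 (CLIP -5 10): clip(-4,-5,10)=-4, clip(-4,-5,10)=-4, clip(1,-5,10)=1, clip(9,-5,10)=9, clip(12,-5,10)=10 -> [-4, -4, 1, 9, 10] (max |s|=10)
Stage 3 (DIFF): s[0]=-4, -4--4=0, 1--4=5, 9-1=8, 10-9=1 -> [-4, 0, 5, 8, 1] (max |s|=8)
Stage 4 (ABS): |-4|=4, |0|=0, |5|=5, |8|=8, |1|=1 -> [4, 0, 5, 8, 1] (max |s|=8)
Stage 5 (OFFSET 4): 4+4=8, 0+4=4, 5+4=9, 8+4=12, 1+4=5 -> [8, 4, 9, 12, 5] (max |s|=12)
Stage 6 (AMPLIFY 2): 8*2=16, 4*2=8, 9*2=18, 12*2=24, 5*2=10 -> [16, 8, 18, 24, 10] (max |s|=24)
Overall max amplitude: 24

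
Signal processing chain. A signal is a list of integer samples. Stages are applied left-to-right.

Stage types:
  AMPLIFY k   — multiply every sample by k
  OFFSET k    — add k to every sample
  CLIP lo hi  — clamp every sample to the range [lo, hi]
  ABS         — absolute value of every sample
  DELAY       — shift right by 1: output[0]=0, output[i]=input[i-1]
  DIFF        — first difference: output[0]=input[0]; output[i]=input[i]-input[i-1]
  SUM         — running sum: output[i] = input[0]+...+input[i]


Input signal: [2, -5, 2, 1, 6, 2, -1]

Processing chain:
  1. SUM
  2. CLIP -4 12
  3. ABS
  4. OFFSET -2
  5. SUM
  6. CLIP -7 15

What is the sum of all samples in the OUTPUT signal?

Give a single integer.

Answer: 22

Derivation:
Input: [2, -5, 2, 1, 6, 2, -1]
Stage 1 (SUM): sum[0..0]=2, sum[0..1]=-3, sum[0..2]=-1, sum[0..3]=0, sum[0..4]=6, sum[0..5]=8, sum[0..6]=7 -> [2, -3, -1, 0, 6, 8, 7]
Stage 2 (CLIP -4 12): clip(2,-4,12)=2, clip(-3,-4,12)=-3, clip(-1,-4,12)=-1, clip(0,-4,12)=0, clip(6,-4,12)=6, clip(8,-4,12)=8, clip(7,-4,12)=7 -> [2, -3, -1, 0, 6, 8, 7]
Stage 3 (ABS): |2|=2, |-3|=3, |-1|=1, |0|=0, |6|=6, |8|=8, |7|=7 -> [2, 3, 1, 0, 6, 8, 7]
Stage 4 (OFFSET -2): 2+-2=0, 3+-2=1, 1+-2=-1, 0+-2=-2, 6+-2=4, 8+-2=6, 7+-2=5 -> [0, 1, -1, -2, 4, 6, 5]
Stage 5 (SUM): sum[0..0]=0, sum[0..1]=1, sum[0..2]=0, sum[0..3]=-2, sum[0..4]=2, sum[0..5]=8, sum[0..6]=13 -> [0, 1, 0, -2, 2, 8, 13]
Stage 6 (CLIP -7 15): clip(0,-7,15)=0, clip(1,-7,15)=1, clip(0,-7,15)=0, clip(-2,-7,15)=-2, clip(2,-7,15)=2, clip(8,-7,15)=8, clip(13,-7,15)=13 -> [0, 1, 0, -2, 2, 8, 13]
Output sum: 22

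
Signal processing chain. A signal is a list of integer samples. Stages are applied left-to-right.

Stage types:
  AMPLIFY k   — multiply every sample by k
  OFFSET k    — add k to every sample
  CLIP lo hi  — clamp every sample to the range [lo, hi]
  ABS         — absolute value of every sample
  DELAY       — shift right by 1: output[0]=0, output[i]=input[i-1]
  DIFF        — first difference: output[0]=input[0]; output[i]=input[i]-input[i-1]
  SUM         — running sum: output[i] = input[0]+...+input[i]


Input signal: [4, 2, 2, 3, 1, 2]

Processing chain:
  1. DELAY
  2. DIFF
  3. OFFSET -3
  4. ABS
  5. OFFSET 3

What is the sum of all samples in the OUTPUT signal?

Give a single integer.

Answer: 37

Derivation:
Input: [4, 2, 2, 3, 1, 2]
Stage 1 (DELAY): [0, 4, 2, 2, 3, 1] = [0, 4, 2, 2, 3, 1] -> [0, 4, 2, 2, 3, 1]
Stage 2 (DIFF): s[0]=0, 4-0=4, 2-4=-2, 2-2=0, 3-2=1, 1-3=-2 -> [0, 4, -2, 0, 1, -2]
Stage 3 (OFFSET -3): 0+-3=-3, 4+-3=1, -2+-3=-5, 0+-3=-3, 1+-3=-2, -2+-3=-5 -> [-3, 1, -5, -3, -2, -5]
Stage 4 (ABS): |-3|=3, |1|=1, |-5|=5, |-3|=3, |-2|=2, |-5|=5 -> [3, 1, 5, 3, 2, 5]
Stage 5 (OFFSET 3): 3+3=6, 1+3=4, 5+3=8, 3+3=6, 2+3=5, 5+3=8 -> [6, 4, 8, 6, 5, 8]
Output sum: 37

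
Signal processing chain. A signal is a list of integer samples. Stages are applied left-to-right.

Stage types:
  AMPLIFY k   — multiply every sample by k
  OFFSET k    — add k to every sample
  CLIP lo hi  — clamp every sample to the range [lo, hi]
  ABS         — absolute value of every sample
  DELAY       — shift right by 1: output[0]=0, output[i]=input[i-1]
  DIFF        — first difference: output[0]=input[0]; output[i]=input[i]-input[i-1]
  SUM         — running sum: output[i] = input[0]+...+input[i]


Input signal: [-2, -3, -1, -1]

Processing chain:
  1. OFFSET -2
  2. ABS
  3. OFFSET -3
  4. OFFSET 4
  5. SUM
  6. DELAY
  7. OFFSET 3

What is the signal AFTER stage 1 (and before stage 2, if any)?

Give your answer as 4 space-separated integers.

Input: [-2, -3, -1, -1]
Stage 1 (OFFSET -2): -2+-2=-4, -3+-2=-5, -1+-2=-3, -1+-2=-3 -> [-4, -5, -3, -3]

Answer: -4 -5 -3 -3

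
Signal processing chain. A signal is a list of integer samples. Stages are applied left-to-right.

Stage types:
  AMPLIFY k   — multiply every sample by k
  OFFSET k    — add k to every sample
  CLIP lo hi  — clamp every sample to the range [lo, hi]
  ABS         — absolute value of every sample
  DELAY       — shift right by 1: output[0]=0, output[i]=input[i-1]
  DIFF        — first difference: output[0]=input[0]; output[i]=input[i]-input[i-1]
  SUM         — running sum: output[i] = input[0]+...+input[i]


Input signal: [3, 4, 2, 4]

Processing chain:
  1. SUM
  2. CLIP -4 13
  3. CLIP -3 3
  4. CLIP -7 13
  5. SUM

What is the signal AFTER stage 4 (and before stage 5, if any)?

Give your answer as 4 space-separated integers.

Input: [3, 4, 2, 4]
Stage 1 (SUM): sum[0..0]=3, sum[0..1]=7, sum[0..2]=9, sum[0..3]=13 -> [3, 7, 9, 13]
Stage 2 (CLIP -4 13): clip(3,-4,13)=3, clip(7,-4,13)=7, clip(9,-4,13)=9, clip(13,-4,13)=13 -> [3, 7, 9, 13]
Stage 3 (CLIP -3 3): clip(3,-3,3)=3, clip(7,-3,3)=3, clip(9,-3,3)=3, clip(13,-3,3)=3 -> [3, 3, 3, 3]
Stage 4 (CLIP -7 13): clip(3,-7,13)=3, clip(3,-7,13)=3, clip(3,-7,13)=3, clip(3,-7,13)=3 -> [3, 3, 3, 3]

Answer: 3 3 3 3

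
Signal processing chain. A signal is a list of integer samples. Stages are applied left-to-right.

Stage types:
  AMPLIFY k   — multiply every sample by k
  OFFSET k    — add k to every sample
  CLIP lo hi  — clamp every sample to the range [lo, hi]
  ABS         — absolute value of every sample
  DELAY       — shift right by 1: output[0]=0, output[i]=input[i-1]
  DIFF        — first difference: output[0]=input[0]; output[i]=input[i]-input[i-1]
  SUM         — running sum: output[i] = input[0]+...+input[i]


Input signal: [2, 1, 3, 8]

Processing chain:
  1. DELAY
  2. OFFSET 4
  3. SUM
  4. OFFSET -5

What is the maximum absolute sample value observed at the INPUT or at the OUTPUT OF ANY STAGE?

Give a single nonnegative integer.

Answer: 22

Derivation:
Input: [2, 1, 3, 8] (max |s|=8)
Stage 1 (DELAY): [0, 2, 1, 3] = [0, 2, 1, 3] -> [0, 2, 1, 3] (max |s|=3)
Stage 2 (OFFSET 4): 0+4=4, 2+4=6, 1+4=5, 3+4=7 -> [4, 6, 5, 7] (max |s|=7)
Stage 3 (SUM): sum[0..0]=4, sum[0..1]=10, sum[0..2]=15, sum[0..3]=22 -> [4, 10, 15, 22] (max |s|=22)
Stage 4 (OFFSET -5): 4+-5=-1, 10+-5=5, 15+-5=10, 22+-5=17 -> [-1, 5, 10, 17] (max |s|=17)
Overall max amplitude: 22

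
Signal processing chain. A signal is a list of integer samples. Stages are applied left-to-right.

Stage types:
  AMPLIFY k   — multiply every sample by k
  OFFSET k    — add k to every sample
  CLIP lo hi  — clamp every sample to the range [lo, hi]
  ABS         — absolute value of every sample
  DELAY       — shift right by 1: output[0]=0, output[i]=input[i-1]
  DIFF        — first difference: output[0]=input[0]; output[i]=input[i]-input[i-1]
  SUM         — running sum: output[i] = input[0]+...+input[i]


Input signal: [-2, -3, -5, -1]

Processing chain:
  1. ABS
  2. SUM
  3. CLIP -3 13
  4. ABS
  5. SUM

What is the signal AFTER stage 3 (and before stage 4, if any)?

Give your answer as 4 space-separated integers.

Input: [-2, -3, -5, -1]
Stage 1 (ABS): |-2|=2, |-3|=3, |-5|=5, |-1|=1 -> [2, 3, 5, 1]
Stage 2 (SUM): sum[0..0]=2, sum[0..1]=5, sum[0..2]=10, sum[0..3]=11 -> [2, 5, 10, 11]
Stage 3 (CLIP -3 13): clip(2,-3,13)=2, clip(5,-3,13)=5, clip(10,-3,13)=10, clip(11,-3,13)=11 -> [2, 5, 10, 11]

Answer: 2 5 10 11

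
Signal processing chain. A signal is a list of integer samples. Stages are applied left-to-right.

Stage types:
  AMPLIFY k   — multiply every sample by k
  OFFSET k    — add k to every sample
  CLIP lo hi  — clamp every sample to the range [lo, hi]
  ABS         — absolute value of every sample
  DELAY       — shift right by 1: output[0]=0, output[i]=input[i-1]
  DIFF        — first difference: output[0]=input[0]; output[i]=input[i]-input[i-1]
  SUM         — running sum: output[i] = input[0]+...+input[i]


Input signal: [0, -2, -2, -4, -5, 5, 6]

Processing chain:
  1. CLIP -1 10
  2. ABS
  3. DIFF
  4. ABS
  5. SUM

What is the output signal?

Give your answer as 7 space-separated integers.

Answer: 0 1 1 1 1 5 6

Derivation:
Input: [0, -2, -2, -4, -5, 5, 6]
Stage 1 (CLIP -1 10): clip(0,-1,10)=0, clip(-2,-1,10)=-1, clip(-2,-1,10)=-1, clip(-4,-1,10)=-1, clip(-5,-1,10)=-1, clip(5,-1,10)=5, clip(6,-1,10)=6 -> [0, -1, -1, -1, -1, 5, 6]
Stage 2 (ABS): |0|=0, |-1|=1, |-1|=1, |-1|=1, |-1|=1, |5|=5, |6|=6 -> [0, 1, 1, 1, 1, 5, 6]
Stage 3 (DIFF): s[0]=0, 1-0=1, 1-1=0, 1-1=0, 1-1=0, 5-1=4, 6-5=1 -> [0, 1, 0, 0, 0, 4, 1]
Stage 4 (ABS): |0|=0, |1|=1, |0|=0, |0|=0, |0|=0, |4|=4, |1|=1 -> [0, 1, 0, 0, 0, 4, 1]
Stage 5 (SUM): sum[0..0]=0, sum[0..1]=1, sum[0..2]=1, sum[0..3]=1, sum[0..4]=1, sum[0..5]=5, sum[0..6]=6 -> [0, 1, 1, 1, 1, 5, 6]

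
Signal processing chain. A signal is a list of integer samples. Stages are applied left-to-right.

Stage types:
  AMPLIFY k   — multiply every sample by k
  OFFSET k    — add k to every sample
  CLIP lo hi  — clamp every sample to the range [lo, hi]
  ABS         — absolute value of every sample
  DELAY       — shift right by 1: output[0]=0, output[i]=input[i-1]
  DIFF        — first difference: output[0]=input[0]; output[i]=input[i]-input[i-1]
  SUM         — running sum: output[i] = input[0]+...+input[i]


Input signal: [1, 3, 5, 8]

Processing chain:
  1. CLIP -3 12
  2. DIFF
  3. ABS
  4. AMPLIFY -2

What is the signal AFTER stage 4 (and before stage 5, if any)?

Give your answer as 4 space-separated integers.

Input: [1, 3, 5, 8]
Stage 1 (CLIP -3 12): clip(1,-3,12)=1, clip(3,-3,12)=3, clip(5,-3,12)=5, clip(8,-3,12)=8 -> [1, 3, 5, 8]
Stage 2 (DIFF): s[0]=1, 3-1=2, 5-3=2, 8-5=3 -> [1, 2, 2, 3]
Stage 3 (ABS): |1|=1, |2|=2, |2|=2, |3|=3 -> [1, 2, 2, 3]
Stage 4 (AMPLIFY -2): 1*-2=-2, 2*-2=-4, 2*-2=-4, 3*-2=-6 -> [-2, -4, -4, -6]

Answer: -2 -4 -4 -6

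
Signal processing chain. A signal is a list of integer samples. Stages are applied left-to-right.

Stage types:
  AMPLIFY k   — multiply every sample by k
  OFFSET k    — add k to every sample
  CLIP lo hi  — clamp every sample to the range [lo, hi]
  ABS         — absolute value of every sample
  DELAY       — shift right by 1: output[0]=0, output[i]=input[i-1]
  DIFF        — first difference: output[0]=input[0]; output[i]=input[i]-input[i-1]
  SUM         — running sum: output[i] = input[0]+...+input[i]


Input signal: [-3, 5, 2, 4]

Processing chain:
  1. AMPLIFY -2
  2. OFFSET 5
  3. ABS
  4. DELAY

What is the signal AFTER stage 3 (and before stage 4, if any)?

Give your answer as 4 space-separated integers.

Input: [-3, 5, 2, 4]
Stage 1 (AMPLIFY -2): -3*-2=6, 5*-2=-10, 2*-2=-4, 4*-2=-8 -> [6, -10, -4, -8]
Stage 2 (OFFSET 5): 6+5=11, -10+5=-5, -4+5=1, -8+5=-3 -> [11, -5, 1, -3]
Stage 3 (ABS): |11|=11, |-5|=5, |1|=1, |-3|=3 -> [11, 5, 1, 3]

Answer: 11 5 1 3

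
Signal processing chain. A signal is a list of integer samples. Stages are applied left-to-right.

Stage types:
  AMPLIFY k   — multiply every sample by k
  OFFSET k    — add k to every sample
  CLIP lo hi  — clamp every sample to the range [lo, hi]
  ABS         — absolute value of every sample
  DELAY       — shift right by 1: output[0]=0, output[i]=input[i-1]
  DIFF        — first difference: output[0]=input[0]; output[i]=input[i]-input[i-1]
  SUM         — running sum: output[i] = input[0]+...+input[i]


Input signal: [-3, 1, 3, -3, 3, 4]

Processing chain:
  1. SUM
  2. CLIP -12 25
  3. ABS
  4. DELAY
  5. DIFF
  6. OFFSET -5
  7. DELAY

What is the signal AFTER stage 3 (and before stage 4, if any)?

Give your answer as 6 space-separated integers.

Input: [-3, 1, 3, -3, 3, 4]
Stage 1 (SUM): sum[0..0]=-3, sum[0..1]=-2, sum[0..2]=1, sum[0..3]=-2, sum[0..4]=1, sum[0..5]=5 -> [-3, -2, 1, -2, 1, 5]
Stage 2 (CLIP -12 25): clip(-3,-12,25)=-3, clip(-2,-12,25)=-2, clip(1,-12,25)=1, clip(-2,-12,25)=-2, clip(1,-12,25)=1, clip(5,-12,25)=5 -> [-3, -2, 1, -2, 1, 5]
Stage 3 (ABS): |-3|=3, |-2|=2, |1|=1, |-2|=2, |1|=1, |5|=5 -> [3, 2, 1, 2, 1, 5]

Answer: 3 2 1 2 1 5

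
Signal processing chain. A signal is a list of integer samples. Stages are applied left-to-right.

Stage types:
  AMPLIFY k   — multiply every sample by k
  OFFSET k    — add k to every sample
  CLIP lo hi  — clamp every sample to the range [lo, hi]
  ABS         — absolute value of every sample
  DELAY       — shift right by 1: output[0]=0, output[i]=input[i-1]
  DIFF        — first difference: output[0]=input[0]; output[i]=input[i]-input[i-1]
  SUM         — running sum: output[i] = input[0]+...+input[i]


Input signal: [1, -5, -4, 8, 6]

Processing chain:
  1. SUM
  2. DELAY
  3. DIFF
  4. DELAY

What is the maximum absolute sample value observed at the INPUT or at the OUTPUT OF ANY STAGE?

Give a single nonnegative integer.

Input: [1, -5, -4, 8, 6] (max |s|=8)
Stage 1 (SUM): sum[0..0]=1, sum[0..1]=-4, sum[0..2]=-8, sum[0..3]=0, sum[0..4]=6 -> [1, -4, -8, 0, 6] (max |s|=8)
Stage 2 (DELAY): [0, 1, -4, -8, 0] = [0, 1, -4, -8, 0] -> [0, 1, -4, -8, 0] (max |s|=8)
Stage 3 (DIFF): s[0]=0, 1-0=1, -4-1=-5, -8--4=-4, 0--8=8 -> [0, 1, -5, -4, 8] (max |s|=8)
Stage 4 (DELAY): [0, 0, 1, -5, -4] = [0, 0, 1, -5, -4] -> [0, 0, 1, -5, -4] (max |s|=5)
Overall max amplitude: 8

Answer: 8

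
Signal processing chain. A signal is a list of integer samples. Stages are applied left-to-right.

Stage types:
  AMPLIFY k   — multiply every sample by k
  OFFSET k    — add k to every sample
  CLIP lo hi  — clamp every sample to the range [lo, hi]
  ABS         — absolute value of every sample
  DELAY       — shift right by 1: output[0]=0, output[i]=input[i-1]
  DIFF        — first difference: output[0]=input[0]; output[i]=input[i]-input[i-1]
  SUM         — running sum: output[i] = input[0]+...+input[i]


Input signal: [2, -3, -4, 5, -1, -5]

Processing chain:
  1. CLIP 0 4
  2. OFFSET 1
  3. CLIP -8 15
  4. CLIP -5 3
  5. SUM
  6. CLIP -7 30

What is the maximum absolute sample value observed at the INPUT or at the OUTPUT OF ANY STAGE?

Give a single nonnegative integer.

Input: [2, -3, -4, 5, -1, -5] (max |s|=5)
Stage 1 (CLIP 0 4): clip(2,0,4)=2, clip(-3,0,4)=0, clip(-4,0,4)=0, clip(5,0,4)=4, clip(-1,0,4)=0, clip(-5,0,4)=0 -> [2, 0, 0, 4, 0, 0] (max |s|=4)
Stage 2 (OFFSET 1): 2+1=3, 0+1=1, 0+1=1, 4+1=5, 0+1=1, 0+1=1 -> [3, 1, 1, 5, 1, 1] (max |s|=5)
Stage 3 (CLIP -8 15): clip(3,-8,15)=3, clip(1,-8,15)=1, clip(1,-8,15)=1, clip(5,-8,15)=5, clip(1,-8,15)=1, clip(1,-8,15)=1 -> [3, 1, 1, 5, 1, 1] (max |s|=5)
Stage 4 (CLIP -5 3): clip(3,-5,3)=3, clip(1,-5,3)=1, clip(1,-5,3)=1, clip(5,-5,3)=3, clip(1,-5,3)=1, clip(1,-5,3)=1 -> [3, 1, 1, 3, 1, 1] (max |s|=3)
Stage 5 (SUM): sum[0..0]=3, sum[0..1]=4, sum[0..2]=5, sum[0..3]=8, sum[0..4]=9, sum[0..5]=10 -> [3, 4, 5, 8, 9, 10] (max |s|=10)
Stage 6 (CLIP -7 30): clip(3,-7,30)=3, clip(4,-7,30)=4, clip(5,-7,30)=5, clip(8,-7,30)=8, clip(9,-7,30)=9, clip(10,-7,30)=10 -> [3, 4, 5, 8, 9, 10] (max |s|=10)
Overall max amplitude: 10

Answer: 10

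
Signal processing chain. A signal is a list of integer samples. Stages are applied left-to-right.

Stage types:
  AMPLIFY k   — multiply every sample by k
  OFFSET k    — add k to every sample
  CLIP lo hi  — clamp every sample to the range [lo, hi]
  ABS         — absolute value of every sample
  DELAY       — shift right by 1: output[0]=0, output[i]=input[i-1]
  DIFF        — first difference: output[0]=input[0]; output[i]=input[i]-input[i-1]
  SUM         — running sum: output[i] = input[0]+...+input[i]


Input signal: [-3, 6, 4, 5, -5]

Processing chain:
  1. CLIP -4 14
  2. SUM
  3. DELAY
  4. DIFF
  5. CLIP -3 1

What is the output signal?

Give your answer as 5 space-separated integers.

Answer: 0 -3 1 1 1

Derivation:
Input: [-3, 6, 4, 5, -5]
Stage 1 (CLIP -4 14): clip(-3,-4,14)=-3, clip(6,-4,14)=6, clip(4,-4,14)=4, clip(5,-4,14)=5, clip(-5,-4,14)=-4 -> [-3, 6, 4, 5, -4]
Stage 2 (SUM): sum[0..0]=-3, sum[0..1]=3, sum[0..2]=7, sum[0..3]=12, sum[0..4]=8 -> [-3, 3, 7, 12, 8]
Stage 3 (DELAY): [0, -3, 3, 7, 12] = [0, -3, 3, 7, 12] -> [0, -3, 3, 7, 12]
Stage 4 (DIFF): s[0]=0, -3-0=-3, 3--3=6, 7-3=4, 12-7=5 -> [0, -3, 6, 4, 5]
Stage 5 (CLIP -3 1): clip(0,-3,1)=0, clip(-3,-3,1)=-3, clip(6,-3,1)=1, clip(4,-3,1)=1, clip(5,-3,1)=1 -> [0, -3, 1, 1, 1]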